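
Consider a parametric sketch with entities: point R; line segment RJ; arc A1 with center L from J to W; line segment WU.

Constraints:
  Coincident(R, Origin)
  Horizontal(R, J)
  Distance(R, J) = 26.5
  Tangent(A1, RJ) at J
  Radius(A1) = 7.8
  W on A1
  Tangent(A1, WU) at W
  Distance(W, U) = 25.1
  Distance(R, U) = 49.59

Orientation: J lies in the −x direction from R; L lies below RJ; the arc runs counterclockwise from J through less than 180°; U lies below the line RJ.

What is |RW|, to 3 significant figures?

34.8

Checks: |LW| = 7.800 ✓; ∠(LW, WU) = 90.00° ✓; |WU| = 25.10 ✓; |RU| = 49.59 ✓.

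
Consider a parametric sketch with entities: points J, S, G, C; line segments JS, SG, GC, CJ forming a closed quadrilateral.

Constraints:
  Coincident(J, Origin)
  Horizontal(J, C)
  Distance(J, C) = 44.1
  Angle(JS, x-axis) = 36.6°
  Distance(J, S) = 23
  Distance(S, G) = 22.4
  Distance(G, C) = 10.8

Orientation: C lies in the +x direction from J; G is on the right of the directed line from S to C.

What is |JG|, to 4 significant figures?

33.77

Checks: |SG| = 22.40 ✓; |GC| = 10.80 ✓.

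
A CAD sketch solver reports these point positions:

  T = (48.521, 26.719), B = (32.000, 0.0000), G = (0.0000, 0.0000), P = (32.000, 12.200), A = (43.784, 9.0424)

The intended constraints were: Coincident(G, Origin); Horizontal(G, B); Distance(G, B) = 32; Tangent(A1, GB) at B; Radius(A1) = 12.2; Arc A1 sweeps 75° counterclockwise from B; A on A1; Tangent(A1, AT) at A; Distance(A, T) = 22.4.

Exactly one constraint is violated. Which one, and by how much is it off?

Distance(A, T) = 22.4 — off by 4.10.

G = (0.00, 0.00) ✓; G.y = 0.00, B.y = 0.00 ✓; |GB| = 32.00 ✓; ∠(PB, BG) = 90.00° ✓; |PB| = 12.20 ✓; bearing(P→A) − bearing(P→B) = 75.00° ✓; |PA| = 12.20 ✓; ∠(PA, AT) = 90.00° ✓; |AT| = 18.30 ✗.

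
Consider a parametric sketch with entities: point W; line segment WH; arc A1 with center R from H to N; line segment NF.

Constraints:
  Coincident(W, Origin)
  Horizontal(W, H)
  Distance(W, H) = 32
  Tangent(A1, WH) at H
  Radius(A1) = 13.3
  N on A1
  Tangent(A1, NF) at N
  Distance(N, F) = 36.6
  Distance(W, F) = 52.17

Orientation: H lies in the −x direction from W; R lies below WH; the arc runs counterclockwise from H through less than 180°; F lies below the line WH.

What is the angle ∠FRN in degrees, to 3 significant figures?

70.0°

W is at the origin; W and H share the same y with |WH| = 32.0 and H on the −x side, so H = (-32.0, 0.00). A1 meets WH tangentially, so RH is at right angles to WH, so R = H + (0, -13.3) = (-32.0, -13.3). Since RN ⟂ NF (tangency), |RF| = √(13.3² + 36.6²) = 38.9 regardless of where N sits on A1. So F lies on both circle(W, 52.17) and circle(R, 38.9); the below-WH intersection is F = (-17.1, -49.3). N is the foot of the tangent from F: N = (-41.8, -22.3).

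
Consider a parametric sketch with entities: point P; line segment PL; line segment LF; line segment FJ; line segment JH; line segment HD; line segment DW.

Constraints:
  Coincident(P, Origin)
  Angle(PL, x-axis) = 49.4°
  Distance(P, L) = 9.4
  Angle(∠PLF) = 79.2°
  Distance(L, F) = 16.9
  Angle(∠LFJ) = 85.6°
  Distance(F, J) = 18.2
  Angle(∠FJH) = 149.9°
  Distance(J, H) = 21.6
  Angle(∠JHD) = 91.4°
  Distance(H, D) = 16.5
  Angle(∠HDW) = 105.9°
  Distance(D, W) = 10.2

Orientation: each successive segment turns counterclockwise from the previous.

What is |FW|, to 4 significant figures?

29.88

P is at the origin; PL runs at 49.4° with length 9.4, so L = (6.117, 7.137). ∠PLF = 79.2° gives LF at 150.2° from the x-axis; with |LF| = 16.9, F = (-8.548, 15.54). ∠LFJ = 85.6° gives FJ at -115.4° from the x-axis; with |FJ| = 18.2, J = (-16.35, -0.9047). ∠FJH = 149.9° gives JH at -85.30° from the x-axis; with |JH| = 21.6, H = (-14.58, -22.43). ∠JHD = 91.4° gives HD at 3.300° from the x-axis; with |HD| = 16.5, D = (1.888, -21.48). ∠HDW = 105.9° gives DW at 77.40° from the x-axis; with |DW| = 10.2, W = (4.113, -11.53). Then |FW| = |W − F| = 29.88.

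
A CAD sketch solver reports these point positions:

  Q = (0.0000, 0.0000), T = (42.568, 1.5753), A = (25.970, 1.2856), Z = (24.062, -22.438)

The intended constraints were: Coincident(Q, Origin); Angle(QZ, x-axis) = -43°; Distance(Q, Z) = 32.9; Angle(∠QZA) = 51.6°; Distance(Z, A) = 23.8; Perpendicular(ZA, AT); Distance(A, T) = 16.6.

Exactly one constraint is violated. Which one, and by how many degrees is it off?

Perpendicular(ZA, AT) — off by 5.60°.

Q = (0.00, 0.00) ✓; QZ at -43.00° ✓; |QZ| = 32.90 ✓; ∠QZA = 51.60° ✓; |ZA| = 23.80 ✓; ∠(ZA, AT) = 84.40° ✗; |AT| = 16.60 ✓.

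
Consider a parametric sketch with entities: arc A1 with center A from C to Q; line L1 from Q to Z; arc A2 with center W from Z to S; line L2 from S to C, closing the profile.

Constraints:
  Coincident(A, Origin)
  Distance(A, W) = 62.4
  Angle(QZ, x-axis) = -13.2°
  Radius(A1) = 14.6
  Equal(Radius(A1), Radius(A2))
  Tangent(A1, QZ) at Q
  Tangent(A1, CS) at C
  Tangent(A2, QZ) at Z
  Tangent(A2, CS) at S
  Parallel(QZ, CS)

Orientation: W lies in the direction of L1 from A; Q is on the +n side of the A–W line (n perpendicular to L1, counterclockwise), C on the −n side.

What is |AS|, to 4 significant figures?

64.09

The slot axis is L1's direction at -13.2°, so u = (cos -13.2°, sin -13.2°) = (0.9736, -0.2284) and n = (−sin -13.2°, cos -13.2°) = (0.2284, 0.9736). A is at the origin and W lies 62.4 along u from A, so W = 62.4·u = (60.75, -14.25). Tangency of A1 to both parallel lines with radius 14.6 puts Q and C at A ± 14.6·n: Q = (3.334, 14.21), C = (-3.334, -14.21). Equal radii place Z and S the same way about W: Z = W + 14.6·n = (64.09, -0.03484), S = W − 14.6·n = (57.42, -28.46). Then |AS| = |S − A| = 64.09.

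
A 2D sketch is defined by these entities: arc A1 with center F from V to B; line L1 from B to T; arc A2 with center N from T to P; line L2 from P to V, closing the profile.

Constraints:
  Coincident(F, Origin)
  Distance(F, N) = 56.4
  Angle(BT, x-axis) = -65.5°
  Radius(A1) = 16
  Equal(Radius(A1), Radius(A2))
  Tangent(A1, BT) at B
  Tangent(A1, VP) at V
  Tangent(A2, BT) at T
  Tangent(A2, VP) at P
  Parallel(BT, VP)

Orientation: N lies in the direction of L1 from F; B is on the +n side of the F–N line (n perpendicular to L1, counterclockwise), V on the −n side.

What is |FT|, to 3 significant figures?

58.6

The slot axis is L1's direction at -65.5°, so u = (cos -65.5°, sin -65.5°) = (0.415, -0.910) and n = (−sin -65.5°, cos -65.5°) = (0.910, 0.415). F is at the origin and N lies 56.4 along u from F, so N = 56.4·u = (23.4, -51.3). Tangency of A1 to both parallel lines with radius 16.0 puts B and V at F ± 16.0·n: B = (14.6, 6.64), V = (-14.6, -6.64). Equal radii place T and P the same way about N: T = N + 16.0·n = (37.9, -44.7), P = N − 16.0·n = (8.83, -58.0). Then |FT| = |T − F| = 58.6.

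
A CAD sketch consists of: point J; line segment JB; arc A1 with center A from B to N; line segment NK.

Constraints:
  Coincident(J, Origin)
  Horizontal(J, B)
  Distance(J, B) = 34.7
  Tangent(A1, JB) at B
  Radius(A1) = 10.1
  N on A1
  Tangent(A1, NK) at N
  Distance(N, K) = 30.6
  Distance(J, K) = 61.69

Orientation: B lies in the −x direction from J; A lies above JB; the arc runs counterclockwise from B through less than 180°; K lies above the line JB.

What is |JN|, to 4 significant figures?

31.81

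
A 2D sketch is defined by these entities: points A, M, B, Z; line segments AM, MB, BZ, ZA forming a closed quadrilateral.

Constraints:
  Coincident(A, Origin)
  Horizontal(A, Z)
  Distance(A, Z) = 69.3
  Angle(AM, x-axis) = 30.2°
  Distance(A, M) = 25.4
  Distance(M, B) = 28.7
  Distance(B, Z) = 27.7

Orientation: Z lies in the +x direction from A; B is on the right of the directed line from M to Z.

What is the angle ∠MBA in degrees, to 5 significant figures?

34.516°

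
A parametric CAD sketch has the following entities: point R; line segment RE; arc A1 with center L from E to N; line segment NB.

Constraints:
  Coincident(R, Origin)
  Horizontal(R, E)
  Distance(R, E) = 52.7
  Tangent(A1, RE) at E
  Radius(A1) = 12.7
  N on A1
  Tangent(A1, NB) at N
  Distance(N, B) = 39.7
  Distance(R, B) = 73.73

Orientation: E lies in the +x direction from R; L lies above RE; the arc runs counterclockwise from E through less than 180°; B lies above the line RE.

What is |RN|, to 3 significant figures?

66.8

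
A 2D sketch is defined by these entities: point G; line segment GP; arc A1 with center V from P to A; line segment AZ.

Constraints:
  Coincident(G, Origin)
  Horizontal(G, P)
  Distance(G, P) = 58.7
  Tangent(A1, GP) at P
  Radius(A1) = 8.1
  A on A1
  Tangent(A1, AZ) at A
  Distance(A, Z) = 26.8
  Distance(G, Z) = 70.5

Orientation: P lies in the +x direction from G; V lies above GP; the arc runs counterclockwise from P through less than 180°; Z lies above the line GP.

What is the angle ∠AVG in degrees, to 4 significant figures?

174.9°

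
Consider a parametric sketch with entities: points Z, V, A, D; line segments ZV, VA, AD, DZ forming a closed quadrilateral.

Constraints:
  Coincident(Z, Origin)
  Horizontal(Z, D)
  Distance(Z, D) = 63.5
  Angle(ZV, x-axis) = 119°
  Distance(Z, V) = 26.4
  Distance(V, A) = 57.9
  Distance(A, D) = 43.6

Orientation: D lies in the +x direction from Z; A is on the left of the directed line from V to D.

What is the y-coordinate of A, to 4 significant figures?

38.49

Checks: ZV at 119.0° ✓; |VA| = 57.90 ✓; |AD| = 43.60 ✓.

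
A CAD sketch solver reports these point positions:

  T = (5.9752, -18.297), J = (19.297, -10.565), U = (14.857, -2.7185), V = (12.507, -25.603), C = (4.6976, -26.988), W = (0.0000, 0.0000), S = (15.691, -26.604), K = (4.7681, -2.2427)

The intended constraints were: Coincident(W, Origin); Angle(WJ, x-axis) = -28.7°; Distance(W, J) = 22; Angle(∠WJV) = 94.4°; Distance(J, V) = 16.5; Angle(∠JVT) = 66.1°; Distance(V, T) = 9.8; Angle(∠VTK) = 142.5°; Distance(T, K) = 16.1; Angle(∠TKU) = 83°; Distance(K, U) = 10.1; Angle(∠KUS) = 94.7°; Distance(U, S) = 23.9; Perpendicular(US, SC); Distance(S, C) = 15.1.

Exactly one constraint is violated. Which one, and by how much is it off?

Distance(S, C) = 15.1 — off by 4.10.

W = (0.00, 0.00) ✓; WJ at -28.70° ✓; |WJ| = 22.00 ✓; ∠WJV = 94.40° ✓; |JV| = 16.50 ✓; ∠JVT = 66.10° ✓; |VT| = 9.800 ✓; ∠VTK = 142.5° ✓; |TK| = 16.10 ✓; ∠TKU = 83.00° ✓; |KU| = 10.10 ✓; ∠KUS = 94.70° ✓; |US| = 23.90 ✓; ∠(US, SC) = 90.00° ✓; |SC| = 11.00 ✗.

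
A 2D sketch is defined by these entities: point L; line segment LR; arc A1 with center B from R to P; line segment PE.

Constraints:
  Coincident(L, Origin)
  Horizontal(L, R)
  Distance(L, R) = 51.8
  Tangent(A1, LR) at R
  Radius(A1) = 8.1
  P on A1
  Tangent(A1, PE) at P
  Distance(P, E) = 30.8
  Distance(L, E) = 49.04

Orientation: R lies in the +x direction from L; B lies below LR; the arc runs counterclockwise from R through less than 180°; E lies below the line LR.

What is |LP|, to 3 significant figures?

44.5

Checks: |BP| = 8.100 ✓; ∠(BP, PE) = 90.00° ✓; |PE| = 30.80 ✓; |LE| = 49.04 ✓.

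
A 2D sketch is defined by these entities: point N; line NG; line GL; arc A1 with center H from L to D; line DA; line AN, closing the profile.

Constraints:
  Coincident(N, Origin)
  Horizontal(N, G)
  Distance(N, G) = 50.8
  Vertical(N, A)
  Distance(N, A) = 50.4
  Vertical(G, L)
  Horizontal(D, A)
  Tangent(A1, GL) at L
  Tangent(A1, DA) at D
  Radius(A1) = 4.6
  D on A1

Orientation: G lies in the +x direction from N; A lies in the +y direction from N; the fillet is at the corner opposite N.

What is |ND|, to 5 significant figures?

68.371

N is at the origin; N and G share the same y with |NG| = 50.8 and G on the +x side, so G = (50.800, 0.0000). N and A share the same x with |NA| = 50.4 and A on the +y side, so A = (0.0000, 50.400). The virtual corner opposite N is at (50.800, 50.400). A1 meets GL tangentially, so HL is at right angles to GL and the tangent condition forces HD to be normal to DA, with radius 4.6, so the center H sits 4.6 in from both sides at H = (46.200, 45.800). That places the tangent points at L = (50.800, 45.800) on GL and D = (46.200, 50.400) on DA. Then |ND| = |D − N| = 68.371.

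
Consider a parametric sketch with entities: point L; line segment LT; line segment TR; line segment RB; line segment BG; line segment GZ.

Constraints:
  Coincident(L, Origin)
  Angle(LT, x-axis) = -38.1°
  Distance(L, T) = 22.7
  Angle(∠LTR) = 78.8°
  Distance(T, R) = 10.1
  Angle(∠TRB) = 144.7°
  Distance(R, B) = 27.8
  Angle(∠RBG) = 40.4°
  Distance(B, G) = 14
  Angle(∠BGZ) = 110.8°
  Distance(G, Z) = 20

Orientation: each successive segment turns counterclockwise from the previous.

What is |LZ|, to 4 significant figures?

23.65

∠RBG = 40.4° gives BG at -122.0° from the x-axis; with |BG| = 14.0, G = (10.95, 10.63). ∠BGZ = 110.8° gives GZ at -52.80° from the x-axis; with |GZ| = 20.0, Z = (23.05, -5.301). Then |LZ| = |Z − L| = 23.65.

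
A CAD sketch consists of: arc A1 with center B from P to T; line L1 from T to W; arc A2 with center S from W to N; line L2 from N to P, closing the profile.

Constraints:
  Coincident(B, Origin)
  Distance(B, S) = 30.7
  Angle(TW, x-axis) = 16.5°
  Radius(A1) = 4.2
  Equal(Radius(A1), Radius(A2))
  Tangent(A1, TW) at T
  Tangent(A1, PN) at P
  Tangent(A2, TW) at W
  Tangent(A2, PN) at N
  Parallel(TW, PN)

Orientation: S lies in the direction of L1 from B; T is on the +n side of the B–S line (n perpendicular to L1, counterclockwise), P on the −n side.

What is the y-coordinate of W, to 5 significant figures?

12.746

Tangency of A1 to both parallel lines with radius 4.2 puts T and P at B ± 4.2·n: T = (-1.1929, 4.0270), P = (1.1929, -4.0270). Equal radii place W and N the same way about S: W = S + 4.2·n = (28.243, 12.746), N = S − 4.2·n = (30.629, 4.6922). So W.y = 12.746.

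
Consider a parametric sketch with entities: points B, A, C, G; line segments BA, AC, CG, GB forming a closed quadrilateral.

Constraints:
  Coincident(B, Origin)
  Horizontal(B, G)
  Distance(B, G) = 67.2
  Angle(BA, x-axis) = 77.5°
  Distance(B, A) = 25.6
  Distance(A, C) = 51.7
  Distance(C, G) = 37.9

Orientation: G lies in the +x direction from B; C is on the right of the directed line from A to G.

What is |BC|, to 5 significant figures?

38.524

Checks: B = (0.00, 0.00) ✓; |AC| = 51.70 ✓; |CG| = 37.90 ✓.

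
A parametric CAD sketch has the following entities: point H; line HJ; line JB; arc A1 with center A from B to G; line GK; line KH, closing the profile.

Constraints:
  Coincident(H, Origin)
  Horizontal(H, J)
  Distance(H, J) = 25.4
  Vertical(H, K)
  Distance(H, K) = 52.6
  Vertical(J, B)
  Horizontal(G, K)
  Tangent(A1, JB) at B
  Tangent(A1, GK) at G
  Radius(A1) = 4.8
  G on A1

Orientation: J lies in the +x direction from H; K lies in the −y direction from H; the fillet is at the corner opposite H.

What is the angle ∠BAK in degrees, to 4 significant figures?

166.9°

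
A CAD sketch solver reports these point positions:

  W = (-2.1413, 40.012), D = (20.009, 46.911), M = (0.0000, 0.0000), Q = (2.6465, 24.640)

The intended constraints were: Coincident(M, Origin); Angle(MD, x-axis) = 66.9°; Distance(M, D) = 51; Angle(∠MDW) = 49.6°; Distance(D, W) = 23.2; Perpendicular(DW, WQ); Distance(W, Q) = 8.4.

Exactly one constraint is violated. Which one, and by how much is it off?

Distance(W, Q) = 8.4 — off by 7.70.

M = (0.00, 0.00) ✓; MD at 66.90° ✓; |MD| = 51.00 ✓; ∠MDW = 49.60° ✓; |DW| = 23.20 ✓; ∠(DW, WQ) = 90.00° ✓; |WQ| = 16.10 ✗.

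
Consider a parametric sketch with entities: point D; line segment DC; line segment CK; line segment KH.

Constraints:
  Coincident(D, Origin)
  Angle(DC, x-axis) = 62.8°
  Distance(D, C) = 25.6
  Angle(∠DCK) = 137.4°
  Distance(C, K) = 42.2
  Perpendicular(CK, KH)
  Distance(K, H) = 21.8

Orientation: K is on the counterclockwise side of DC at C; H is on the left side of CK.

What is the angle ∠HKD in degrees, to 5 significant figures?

74.153°

D is at the origin; DC runs at 62.8° with length 25.6, so C = 25.6·(cos 62.8°, sin 62.8°) = (11.702, 22.769). ∠DCK = 137.4°, so CK runs at 62.8° + (180° − 137.4°) = 105.40° from the x-axis; with |CK| = 42.2, K = C + 42.2·(cos 105.40°, sin 105.40°) = (0.49524, 63.454). The perpendicularity gives KH at right angles to CK; with |KH| = 21.8 on the left of CK, H = K + 21.8·(-0.96410, -0.26556) = (-20.522, 57.665). Then cos ∠HKD = KH·KD / (|KH||KD|), giving 74.153°.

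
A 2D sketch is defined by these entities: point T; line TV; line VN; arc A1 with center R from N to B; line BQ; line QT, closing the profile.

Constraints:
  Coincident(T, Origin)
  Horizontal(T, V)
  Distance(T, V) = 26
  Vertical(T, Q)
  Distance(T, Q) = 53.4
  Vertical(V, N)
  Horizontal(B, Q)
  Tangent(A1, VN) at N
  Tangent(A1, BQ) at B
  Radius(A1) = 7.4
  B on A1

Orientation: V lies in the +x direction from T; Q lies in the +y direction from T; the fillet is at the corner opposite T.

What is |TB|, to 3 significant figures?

56.5

The virtual corner opposite T is at (26.0, 53.4). A1 meets VN tangentially, so RN is at right angles to VN and the tangent condition forces RB to be normal to BQ, with radius 7.4, so the center R sits 7.4 in from both sides at R = (18.6, 46.0). That places the tangent points at N = (26.0, 46.0) on VN and B = (18.6, 53.4) on BQ. Then |TB| = |B − T| = 56.5.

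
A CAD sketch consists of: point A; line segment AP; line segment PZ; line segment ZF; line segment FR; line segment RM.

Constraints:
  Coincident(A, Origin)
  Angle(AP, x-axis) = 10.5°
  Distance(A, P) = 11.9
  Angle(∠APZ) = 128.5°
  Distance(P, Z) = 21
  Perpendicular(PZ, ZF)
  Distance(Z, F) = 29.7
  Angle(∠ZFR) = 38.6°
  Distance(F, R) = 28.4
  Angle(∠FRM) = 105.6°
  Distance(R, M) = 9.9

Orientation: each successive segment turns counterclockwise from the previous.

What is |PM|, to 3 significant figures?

9.09

A is at the origin; AP runs at 10.5° with length 11.9, so P = (11.7, 2.17). ∠APZ = 128.5° gives PZ at 62.0° from the x-axis; with |PZ| = 21.0, Z = (21.6, 20.7). The perpendicularity gives ZF at right angles to PZ, so ZF runs at 152°; with |ZF| = 29.7, F = (-4.66, 34.7). ∠ZFR = 38.6° gives FR at -66.6° from the x-axis; with |FR| = 28.4, R = (6.62, 8.59). ∠FRM = 105.6° gives RM at 7.80° from the x-axis; with |RM| = 9.9, M = (16.4, 9.93). Then |PM| = |M − P| = 9.09.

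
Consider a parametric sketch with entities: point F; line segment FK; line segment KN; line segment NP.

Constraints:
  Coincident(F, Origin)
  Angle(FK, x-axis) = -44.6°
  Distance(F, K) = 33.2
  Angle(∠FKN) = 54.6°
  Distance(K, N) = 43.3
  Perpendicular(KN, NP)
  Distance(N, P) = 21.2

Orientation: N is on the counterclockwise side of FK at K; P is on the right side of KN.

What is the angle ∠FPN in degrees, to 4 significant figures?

26.50°

F is at the origin; FK runs at -44.6° with length 33.2, so K = 33.2·(cos -44.6°, sin -44.6°) = (23.64, -23.31). ∠FKN = 54.6°, so KN runs at -44.6° + (180° − 54.6°) = 80.80° from the x-axis; with |KN| = 43.3, N = K + 43.3·(cos 80.80°, sin 80.80°) = (30.56, 19.43). The perpendicularity gives NP at right angles to KN; with |NP| = 21.2 on the right of KN, P = N + 21.2·(0.9871, -0.1599) = (51.49, 16.04). Then cos ∠FPN = PF·PN / (|PF||PN|), giving 26.50°.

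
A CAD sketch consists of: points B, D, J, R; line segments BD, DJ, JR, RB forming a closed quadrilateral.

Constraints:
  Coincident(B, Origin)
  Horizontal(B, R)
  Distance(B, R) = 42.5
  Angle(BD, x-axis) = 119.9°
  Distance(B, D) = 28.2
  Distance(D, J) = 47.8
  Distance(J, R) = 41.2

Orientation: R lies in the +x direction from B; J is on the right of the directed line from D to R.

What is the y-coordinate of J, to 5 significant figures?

-18.974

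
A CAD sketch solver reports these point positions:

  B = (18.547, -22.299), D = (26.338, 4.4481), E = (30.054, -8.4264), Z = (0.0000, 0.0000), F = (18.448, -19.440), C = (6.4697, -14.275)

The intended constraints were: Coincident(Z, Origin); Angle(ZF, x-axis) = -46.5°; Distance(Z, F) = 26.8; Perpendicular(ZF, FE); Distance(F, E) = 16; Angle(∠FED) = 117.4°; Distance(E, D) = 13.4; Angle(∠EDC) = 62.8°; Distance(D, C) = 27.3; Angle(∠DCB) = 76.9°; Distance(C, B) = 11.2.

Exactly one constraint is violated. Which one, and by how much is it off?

Distance(C, B) = 11.2 — off by 3.30.

Z = (0.00, 0.00) ✓; ZF at -46.50° ✓; |ZF| = 26.80 ✓; ∠(ZF, FE) = 90.00° ✓; |FE| = 16.00 ✓; ∠FED = 117.4° ✓; |ED| = 13.40 ✓; ∠EDC = 62.80° ✓; |DC| = 27.30 ✓; ∠DCB = 76.90° ✓; |CB| = 14.50 ✗.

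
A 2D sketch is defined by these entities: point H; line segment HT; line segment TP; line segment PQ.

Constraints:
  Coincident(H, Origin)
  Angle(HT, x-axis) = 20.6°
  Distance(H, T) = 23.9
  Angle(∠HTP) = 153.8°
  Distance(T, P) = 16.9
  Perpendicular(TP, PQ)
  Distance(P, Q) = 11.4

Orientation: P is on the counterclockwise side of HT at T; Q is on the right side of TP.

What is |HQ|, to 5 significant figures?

44.184

∠HTP = 153.8°, so TP runs at 20.6° + (180° − 153.8°) = 46.800° from the x-axis; with |TP| = 16.9, P = T + 16.9·(cos 46.800°, sin 46.800°) = (33.941, 20.729). TP is perpendicular to PQ; with |PQ| = 11.4 on the right of TP, Q = P + 11.4·(0.72897, -0.68455) = (42.251, 12.925). Then |HQ| = |Q − H| = 44.184.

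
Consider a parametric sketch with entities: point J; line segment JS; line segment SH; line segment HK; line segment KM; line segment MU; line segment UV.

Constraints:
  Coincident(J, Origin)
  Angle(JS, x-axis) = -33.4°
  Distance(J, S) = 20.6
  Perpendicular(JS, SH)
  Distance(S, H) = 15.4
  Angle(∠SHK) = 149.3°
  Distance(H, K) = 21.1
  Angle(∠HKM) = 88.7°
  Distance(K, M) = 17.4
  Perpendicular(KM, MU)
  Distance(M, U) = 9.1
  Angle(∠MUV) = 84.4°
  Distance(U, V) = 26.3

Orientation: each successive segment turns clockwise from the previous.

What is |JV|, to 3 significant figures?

38.7

J is at the origin; JS runs at -33.4° with length 20.6, so S = (17.2, -11.3). JS ⟂ SH, so SH runs at -123°; with |SH| = 15.4, H = (8.72, -24.2). ∠SHK = 149.3° gives HK at -154° from the x-axis; with |HK| = 21.1, K = (-10.3, -33.4). ∠HKM = 88.7° gives KM at 115° from the x-axis; with |KM| = 17.4, M = (-17.5, -17.6). The perpendicularity gives MU at right angles to KM, so MU runs at 24.6°; with |MU| = 9.1, U = (-9.23, -13.8). ∠MUV = 84.4° gives UV at -71.0° from the x-axis; with |UV| = 26.3, V = (-0.667, -38.7). Then |JV| = |V − J| = 38.7.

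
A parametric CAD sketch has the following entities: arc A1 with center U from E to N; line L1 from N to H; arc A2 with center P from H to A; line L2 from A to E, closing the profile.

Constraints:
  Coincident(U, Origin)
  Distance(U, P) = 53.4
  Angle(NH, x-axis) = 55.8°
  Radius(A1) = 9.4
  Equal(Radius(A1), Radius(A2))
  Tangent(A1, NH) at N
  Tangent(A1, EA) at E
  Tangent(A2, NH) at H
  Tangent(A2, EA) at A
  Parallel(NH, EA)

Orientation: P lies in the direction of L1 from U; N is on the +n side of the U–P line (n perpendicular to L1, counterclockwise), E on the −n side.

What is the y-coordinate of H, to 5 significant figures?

49.450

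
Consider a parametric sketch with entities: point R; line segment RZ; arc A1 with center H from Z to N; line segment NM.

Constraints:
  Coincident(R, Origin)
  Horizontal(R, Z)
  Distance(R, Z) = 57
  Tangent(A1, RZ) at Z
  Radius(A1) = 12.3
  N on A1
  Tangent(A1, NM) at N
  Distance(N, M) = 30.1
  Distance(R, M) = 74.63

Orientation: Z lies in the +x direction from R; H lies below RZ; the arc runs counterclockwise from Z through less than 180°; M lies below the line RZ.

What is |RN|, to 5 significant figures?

49.408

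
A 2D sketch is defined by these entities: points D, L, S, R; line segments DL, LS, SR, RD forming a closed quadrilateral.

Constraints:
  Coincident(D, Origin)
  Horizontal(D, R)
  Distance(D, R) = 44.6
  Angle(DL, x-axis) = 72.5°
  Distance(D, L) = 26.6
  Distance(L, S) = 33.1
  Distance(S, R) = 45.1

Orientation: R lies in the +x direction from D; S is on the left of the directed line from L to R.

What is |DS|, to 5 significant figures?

56.490

D is at the origin; D and R share the same y with |DR| = 44.6 and R in +x, so R = (44.6, 0). DL runs at 72.5° with |DL| = 26.6, so L = (7.9988, 25.369). S is determined by |LS| = 33.1 and |SR| = 45.1 together: it lies at the intersection of circle(L, 33.1) and circle(R, 45.1). With |LR| = 44.533, the foot of the radical line on LR is 11.731 from L and the perpendicular offset is √(33.1² − 11.731²) = 30.952. Taking the left-of-LR solution: S = (35.272, 44.125).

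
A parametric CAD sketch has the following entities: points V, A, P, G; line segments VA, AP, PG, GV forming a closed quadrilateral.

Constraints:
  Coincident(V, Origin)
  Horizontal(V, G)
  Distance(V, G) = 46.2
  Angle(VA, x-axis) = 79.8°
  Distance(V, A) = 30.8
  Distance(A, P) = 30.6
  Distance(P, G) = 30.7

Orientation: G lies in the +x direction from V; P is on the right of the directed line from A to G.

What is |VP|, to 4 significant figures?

15.60

V is at the origin; VG is horizontal with |VG| = 46.2 and G in +x, so G = (46.2, 0). VA runs at 79.8° with |VA| = 30.8, so A = (5.454, 30.31). P is determined by |AP| = 30.6 and |PG| = 30.7 together: it lies at the intersection of circle(A, 30.6) and circle(G, 30.7). With |AG| = 50.78, the foot of the radical line on AG is 25.33 from A and the perpendicular offset is √(30.6² − 25.33²) = 17.17. Taking the right-of-AG solution: P = (15.53, 1.421).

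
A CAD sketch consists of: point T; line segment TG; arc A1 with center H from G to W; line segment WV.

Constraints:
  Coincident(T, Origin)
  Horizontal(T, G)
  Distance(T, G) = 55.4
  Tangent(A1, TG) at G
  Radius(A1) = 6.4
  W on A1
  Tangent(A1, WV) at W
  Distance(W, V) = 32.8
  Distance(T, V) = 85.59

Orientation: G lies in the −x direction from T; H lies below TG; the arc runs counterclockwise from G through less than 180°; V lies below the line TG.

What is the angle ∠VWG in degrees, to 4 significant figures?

154.3°

Checks: |HW| = 6.400 ✓; ∠(HW, WV) = 90.00° ✓; |WV| = 32.80 ✓; |TV| = 85.59 ✓.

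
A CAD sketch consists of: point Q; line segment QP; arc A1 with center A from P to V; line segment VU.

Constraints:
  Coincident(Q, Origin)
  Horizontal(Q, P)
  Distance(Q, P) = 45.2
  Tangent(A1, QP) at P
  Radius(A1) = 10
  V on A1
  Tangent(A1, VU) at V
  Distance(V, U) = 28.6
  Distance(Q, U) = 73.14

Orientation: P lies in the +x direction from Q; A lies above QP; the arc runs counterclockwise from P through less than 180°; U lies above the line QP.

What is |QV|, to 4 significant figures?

54.75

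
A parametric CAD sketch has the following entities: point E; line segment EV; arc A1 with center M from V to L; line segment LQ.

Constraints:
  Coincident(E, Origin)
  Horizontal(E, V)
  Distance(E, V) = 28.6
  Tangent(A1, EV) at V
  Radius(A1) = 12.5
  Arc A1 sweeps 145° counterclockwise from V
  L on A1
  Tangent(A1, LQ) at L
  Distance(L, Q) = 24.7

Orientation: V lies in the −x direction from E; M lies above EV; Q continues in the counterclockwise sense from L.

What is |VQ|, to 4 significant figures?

39.15

On A1, V sits at bearing -90° from M; a 145° counterclockwise sweep puts L at bearing 55°, so L = M + 12.5·(cos 55°, sin 55°) = (-21.43, 22.74). The tangent condition forces ML to be normal to LQ, so LQ runs along (−sin 55°, cos 55°); with |LQ| = 24.7, Q = (-41.66, 36.91). Then |VQ| = |Q − V| = 39.15.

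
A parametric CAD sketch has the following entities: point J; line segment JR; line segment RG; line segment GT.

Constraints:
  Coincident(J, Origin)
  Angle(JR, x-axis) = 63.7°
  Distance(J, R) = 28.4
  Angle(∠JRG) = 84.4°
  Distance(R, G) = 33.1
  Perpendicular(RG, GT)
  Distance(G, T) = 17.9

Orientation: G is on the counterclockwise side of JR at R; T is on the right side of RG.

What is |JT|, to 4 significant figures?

55.24

J is at the origin; JR runs at 63.7° with length 28.4, so R = 28.4·(cos 63.7°, sin 63.7°) = (12.58, 25.46). ∠JRG = 84.4°, so RG runs at 63.7° + (180° − 84.4°) = 159.3° from the x-axis; with |RG| = 33.1, G = R + 33.1·(cos 159.3°, sin 159.3°) = (-18.38, 37.16). The perpendicularity gives GT at right angles to RG; with |GT| = 17.9 on the right of RG, T = G + 17.9·(0.3535, 0.9354) = (-12.05, 53.90). Then |JT| = |T − J| = 55.24.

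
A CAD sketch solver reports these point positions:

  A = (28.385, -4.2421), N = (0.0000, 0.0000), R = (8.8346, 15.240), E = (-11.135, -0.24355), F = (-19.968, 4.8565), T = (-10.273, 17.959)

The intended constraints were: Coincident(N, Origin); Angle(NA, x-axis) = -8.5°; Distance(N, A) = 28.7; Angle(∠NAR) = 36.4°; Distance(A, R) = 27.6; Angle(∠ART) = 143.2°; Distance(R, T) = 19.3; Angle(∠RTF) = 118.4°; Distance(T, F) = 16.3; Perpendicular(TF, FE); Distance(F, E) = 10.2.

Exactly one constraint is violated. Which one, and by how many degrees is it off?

Perpendicular(TF, FE) — off by 6.50°.

N = (0.00, 0.00) ✓; NA at -8.500° ✓; |NA| = 28.70 ✓; ∠NAR = 36.40° ✓; |AR| = 27.60 ✓; ∠ART = 143.2° ✓; |RT| = 19.30 ✓; ∠RTF = 118.4° ✓; |TF| = 16.30 ✓; ∠(TF, FE) = 96.50° ✗; |FE| = 10.20 ✓.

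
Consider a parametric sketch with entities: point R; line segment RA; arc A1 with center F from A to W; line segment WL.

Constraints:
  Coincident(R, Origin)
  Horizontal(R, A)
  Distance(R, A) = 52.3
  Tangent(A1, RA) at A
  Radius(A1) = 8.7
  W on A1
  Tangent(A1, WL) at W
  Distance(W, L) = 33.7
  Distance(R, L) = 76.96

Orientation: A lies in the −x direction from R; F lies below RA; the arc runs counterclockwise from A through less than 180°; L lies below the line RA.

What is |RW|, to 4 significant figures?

61.41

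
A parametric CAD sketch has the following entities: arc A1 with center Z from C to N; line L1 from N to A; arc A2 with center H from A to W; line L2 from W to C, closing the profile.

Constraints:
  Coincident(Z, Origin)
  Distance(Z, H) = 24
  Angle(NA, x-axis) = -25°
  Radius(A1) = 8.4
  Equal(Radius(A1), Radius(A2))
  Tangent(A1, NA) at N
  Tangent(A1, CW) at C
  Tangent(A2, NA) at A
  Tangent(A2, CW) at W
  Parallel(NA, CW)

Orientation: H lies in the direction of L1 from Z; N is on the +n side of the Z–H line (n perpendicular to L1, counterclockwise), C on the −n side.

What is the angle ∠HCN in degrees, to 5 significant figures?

70.710°

The slot axis is L1's direction at -25.0°, so u = (cos -25.0°, sin -25.0°) = (0.90631, -0.42262) and n = (−sin -25.0°, cos -25.0°) = (0.42262, 0.90631). Z is at the origin and H lies 24.0 along u from Z, so H = 24.0·u = (21.751, -10.143). Tangency of A1 to both parallel lines with radius 8.4 puts N and C at Z ± 8.4·n: N = (3.5500, 7.6130), C = (-3.5500, -7.6130). Then cos ∠HCN = CH·CN / (|CH||CN|), giving 70.710°.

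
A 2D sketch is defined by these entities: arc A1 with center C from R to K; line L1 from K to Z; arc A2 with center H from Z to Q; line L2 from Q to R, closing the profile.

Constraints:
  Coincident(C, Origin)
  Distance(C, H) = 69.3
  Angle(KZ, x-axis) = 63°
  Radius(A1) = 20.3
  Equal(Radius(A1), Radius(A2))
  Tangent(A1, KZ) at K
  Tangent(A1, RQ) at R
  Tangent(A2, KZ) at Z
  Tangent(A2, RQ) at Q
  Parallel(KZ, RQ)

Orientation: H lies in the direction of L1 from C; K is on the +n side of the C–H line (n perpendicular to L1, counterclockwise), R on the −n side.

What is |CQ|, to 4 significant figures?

72.21

The slot axis is L1's direction at 63.0°, so u = (cos 63.0°, sin 63.0°) = (0.4540, 0.8910) and n = (−sin 63.0°, cos 63.0°) = (-0.8910, 0.4540). C is at the origin and H lies 69.3 along u from C, so H = 69.3·u = (31.46, 61.75). Tangency of A1 to both parallel lines with radius 20.3 puts K and R at C ± 20.3·n: K = (-18.09, 9.216), R = (18.09, -9.216). Equal radii place Z and Q the same way about H: Z = H + 20.3·n = (13.37, 70.96), Q = H − 20.3·n = (49.55, 52.53). Then |CQ| = |Q − C| = 72.21.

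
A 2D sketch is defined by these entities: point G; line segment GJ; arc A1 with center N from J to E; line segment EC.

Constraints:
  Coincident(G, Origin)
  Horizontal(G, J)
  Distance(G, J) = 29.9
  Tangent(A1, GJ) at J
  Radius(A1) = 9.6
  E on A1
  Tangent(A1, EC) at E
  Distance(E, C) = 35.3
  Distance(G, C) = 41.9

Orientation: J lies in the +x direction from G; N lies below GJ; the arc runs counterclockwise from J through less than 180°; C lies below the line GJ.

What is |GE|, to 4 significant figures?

21.80

G is at the origin; GJ is horizontal with |GJ| = 29.9 and J on the +x side, so J = (29.90, 0.000). Tangency of A1 to GJ means the radius NJ is perpendicular to GJ, so N = J + (0, -9.6) = (29.90, -9.600). Since NE ⟂ EC (tangency), |NC| = √(9.6² + 35.3²) = 36.58 regardless of where E sits on A1. So C lies on both circle(G, 41.9) and circle(N, 36.58); the below-GJ intersection is C = (10.44, -40.58). E is the foot of the tangent from C: E = (20.72, -6.806).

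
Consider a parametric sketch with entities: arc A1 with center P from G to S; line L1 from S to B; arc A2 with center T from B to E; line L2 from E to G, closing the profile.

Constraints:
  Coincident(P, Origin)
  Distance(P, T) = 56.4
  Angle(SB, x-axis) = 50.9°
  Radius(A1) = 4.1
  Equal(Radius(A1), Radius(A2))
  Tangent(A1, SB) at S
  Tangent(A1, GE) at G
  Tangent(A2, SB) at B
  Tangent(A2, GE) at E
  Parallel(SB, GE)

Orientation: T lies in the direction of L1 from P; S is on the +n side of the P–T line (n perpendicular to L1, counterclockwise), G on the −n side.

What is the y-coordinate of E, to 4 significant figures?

41.18

The slot axis is L1's direction at 50.9°, so u = (cos 50.9°, sin 50.9°) = (0.6307, 0.7760) and n = (−sin 50.9°, cos 50.9°) = (-0.7760, 0.6307). P is at the origin and T lies 56.4 along u from P, so T = 56.4·u = (35.57, 43.77). Tangency of A1 to both parallel lines with radius 4.1 puts S and G at P ± 4.1·n: S = (-3.182, 2.586), G = (3.182, -2.586). Equal radii place B and E the same way about T: B = T + 4.1·n = (32.39, 46.35), E = T − 4.1·n = (38.75, 41.18). So E.y = 41.18.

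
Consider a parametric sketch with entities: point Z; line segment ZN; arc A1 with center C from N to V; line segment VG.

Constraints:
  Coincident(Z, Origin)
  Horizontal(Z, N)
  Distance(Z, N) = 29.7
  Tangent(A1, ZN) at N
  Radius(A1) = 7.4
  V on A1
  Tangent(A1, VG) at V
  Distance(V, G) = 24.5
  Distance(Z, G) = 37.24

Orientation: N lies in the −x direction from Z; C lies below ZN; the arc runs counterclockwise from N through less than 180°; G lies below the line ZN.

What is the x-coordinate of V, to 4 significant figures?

-35.51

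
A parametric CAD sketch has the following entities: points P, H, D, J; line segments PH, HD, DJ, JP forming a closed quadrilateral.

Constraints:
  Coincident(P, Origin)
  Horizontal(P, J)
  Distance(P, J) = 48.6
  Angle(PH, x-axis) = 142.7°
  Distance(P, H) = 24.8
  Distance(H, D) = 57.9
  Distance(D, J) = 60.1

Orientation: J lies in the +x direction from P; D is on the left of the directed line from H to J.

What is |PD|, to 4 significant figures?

58.90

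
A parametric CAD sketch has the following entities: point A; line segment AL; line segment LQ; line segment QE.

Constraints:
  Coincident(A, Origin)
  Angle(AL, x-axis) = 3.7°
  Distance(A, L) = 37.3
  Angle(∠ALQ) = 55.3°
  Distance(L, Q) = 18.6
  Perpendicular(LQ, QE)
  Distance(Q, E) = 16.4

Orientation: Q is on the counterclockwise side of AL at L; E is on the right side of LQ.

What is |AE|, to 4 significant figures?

47.14

∠ALQ = 55.3°, so LQ runs at 3.7° + (180° − 55.3°) = 128.4° from the x-axis; with |LQ| = 18.6, Q = L + 18.6·(cos 128.4°, sin 128.4°) = (25.67, 16.98). LQ ⟂ QE; with |QE| = 16.4 on the right of LQ, E = Q + 16.4·(0.7837, 0.6211) = (38.52, 27.17). Then |AE| = |E − A| = 47.14.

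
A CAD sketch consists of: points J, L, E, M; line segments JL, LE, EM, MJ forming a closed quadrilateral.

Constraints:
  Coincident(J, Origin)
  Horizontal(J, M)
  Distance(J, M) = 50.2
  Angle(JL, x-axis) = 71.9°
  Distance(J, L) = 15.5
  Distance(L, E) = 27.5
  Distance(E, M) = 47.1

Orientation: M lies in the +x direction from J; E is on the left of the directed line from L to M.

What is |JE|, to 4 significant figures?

42.51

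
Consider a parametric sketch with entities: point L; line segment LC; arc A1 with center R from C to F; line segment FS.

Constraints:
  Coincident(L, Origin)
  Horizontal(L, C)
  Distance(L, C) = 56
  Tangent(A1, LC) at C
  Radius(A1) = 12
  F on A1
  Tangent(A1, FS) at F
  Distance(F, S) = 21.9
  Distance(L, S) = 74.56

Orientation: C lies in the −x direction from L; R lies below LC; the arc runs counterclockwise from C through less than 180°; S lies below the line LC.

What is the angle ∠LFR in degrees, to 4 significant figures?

5.496°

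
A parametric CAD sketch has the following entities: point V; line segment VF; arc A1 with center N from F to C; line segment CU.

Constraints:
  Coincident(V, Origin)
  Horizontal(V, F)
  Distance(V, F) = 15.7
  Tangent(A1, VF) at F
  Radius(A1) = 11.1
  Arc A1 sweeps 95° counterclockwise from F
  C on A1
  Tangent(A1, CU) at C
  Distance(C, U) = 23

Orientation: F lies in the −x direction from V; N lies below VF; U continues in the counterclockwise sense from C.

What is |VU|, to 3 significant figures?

42.9

V is at the origin; V and F share the same y with |VF| = 15.7 and F on the −x side, so F = (-15.7, 0.00). The tangent condition forces NF to be normal to VF, so N = F + (0, -11.1) = (-15.7, -11.1). On A1, F sits at bearing 90° from N; a 95° counterclockwise sweep puts C at bearing 185°, so C = N + 11.1·(cos 185°, sin 185°) = (-26.8, -12.1). Since A1 is tangent to CU there, NC ⟂ CU, so CU runs along (−sin 185°, cos 185°); with |CU| = 23.0, U = (-24.8, -35.0). Then |VU| = |U − V| = 42.9.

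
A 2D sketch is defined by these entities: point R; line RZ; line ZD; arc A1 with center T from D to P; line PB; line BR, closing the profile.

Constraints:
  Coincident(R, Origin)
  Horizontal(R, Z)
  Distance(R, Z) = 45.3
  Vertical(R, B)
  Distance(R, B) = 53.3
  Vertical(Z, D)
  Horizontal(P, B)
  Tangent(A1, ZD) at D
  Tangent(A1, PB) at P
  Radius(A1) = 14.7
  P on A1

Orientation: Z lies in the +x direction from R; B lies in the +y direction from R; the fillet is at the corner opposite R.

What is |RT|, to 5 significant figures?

49.258

R is at the origin; RZ is horizontal with |RZ| = 45.3 and Z on the +x side, so Z = (45.300, 0.0000). R and B share the same x with |RB| = 53.3 and B on the +y side, so B = (0.0000, 53.300). The virtual corner opposite R is at (45.300, 53.300). Since A1 is tangent to ZD there, TD ⟂ ZD and the tangent condition forces TP to be normal to PB, with radius 14.7, so the center T sits 14.7 in from both sides at T = (30.600, 38.600). Then |RT| = |T − R| = 49.258.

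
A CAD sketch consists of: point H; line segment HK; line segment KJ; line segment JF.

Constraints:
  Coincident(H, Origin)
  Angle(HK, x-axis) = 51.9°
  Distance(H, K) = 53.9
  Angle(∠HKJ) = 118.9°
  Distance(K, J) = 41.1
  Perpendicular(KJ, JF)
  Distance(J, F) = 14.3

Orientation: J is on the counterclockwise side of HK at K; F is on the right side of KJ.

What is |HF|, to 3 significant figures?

91.0

∠HKJ = 118.9°, so KJ runs at 51.9° + (180° − 118.9°) = 113° from the x-axis; with |KJ| = 41.1, J = K + 41.1·(cos 113°, sin 113°) = (17.2, 80.2). KJ ⟂ JF; with |JF| = 14.3 on the right of KJ, F = J + 14.3·(0.921, 0.391) = (30.4, 85.8). Then |HF| = |F − H| = 91.0.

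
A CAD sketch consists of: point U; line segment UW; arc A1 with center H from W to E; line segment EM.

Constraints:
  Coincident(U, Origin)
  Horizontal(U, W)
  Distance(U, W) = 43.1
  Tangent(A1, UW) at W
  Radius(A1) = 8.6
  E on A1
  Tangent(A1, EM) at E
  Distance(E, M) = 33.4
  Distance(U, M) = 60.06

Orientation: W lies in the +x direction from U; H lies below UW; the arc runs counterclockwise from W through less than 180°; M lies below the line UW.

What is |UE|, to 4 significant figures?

36.24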